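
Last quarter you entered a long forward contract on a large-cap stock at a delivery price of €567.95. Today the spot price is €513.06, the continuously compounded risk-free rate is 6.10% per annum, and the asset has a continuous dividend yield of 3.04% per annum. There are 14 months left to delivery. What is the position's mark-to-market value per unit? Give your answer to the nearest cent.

Current fair forward for the remaining 14 months: F = S·e^((r − q)·T), (r − q) = 0.0610 − 0.0304 = 0.0306
F = 513.06 · e^(0.0306 × 14/12) = 513.06 × 1.036345 = 531.7072
Value of long forward = (F − K)·e^(−rT) = (531.7072 − 567.95) · e^(−0.0610·14/12)
= -36.2428 × 0.931307 = -33.75

-€33.75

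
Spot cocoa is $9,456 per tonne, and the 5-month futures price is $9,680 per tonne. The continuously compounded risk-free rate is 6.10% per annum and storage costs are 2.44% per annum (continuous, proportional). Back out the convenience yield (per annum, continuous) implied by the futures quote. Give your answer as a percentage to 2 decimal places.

F = S·e^((r+u−y)T) ⇒ (r+u−y) = ln(F/S)/T
ln(9680/9456) = 0.023412; /T ⇒ 0.056189
y = r + u − ln(F/S)/T = 0.0610 + 0.0244 − 0.056189 = 0.029211
y = 2.92%

2.92%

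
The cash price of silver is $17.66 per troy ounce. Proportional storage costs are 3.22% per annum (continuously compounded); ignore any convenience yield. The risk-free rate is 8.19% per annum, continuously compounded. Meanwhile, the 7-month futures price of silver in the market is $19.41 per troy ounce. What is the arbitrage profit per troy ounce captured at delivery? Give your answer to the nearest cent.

$0.53 per troy ounce

Fair futures: F* = S·e^(carry·T), with carry = (r + u) = 0.0819 + 0.0322 = 0.1141
F* = 17.66 · e^(0.1141 × 7/12) = 17.66 · e^0.066558 = 17.66 × 1.068823 = $18.8754
Market $19.41 > fair $18.8754: forward overpriced → cash-and-carry (buy spot, short the forward).
At maturity, profit = |F_mkt − F*| = |19.41 − 18.8754| = $0.53 per troy ounce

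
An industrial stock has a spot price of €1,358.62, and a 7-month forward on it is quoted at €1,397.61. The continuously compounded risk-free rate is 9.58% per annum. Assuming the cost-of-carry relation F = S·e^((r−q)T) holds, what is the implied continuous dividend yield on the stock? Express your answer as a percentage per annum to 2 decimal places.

From F = S·e^((r−q)T): (r − q) = ln(F/S)/T
ln(1397.61/1358.62) = ln(1.028698) = 0.028294
(r − q) = 0.028294 / (7/12) = 0.048504
q = r − ln(F/S)/T = 0.0958 − 0.048504 = 0.047296
q = 4.73%

4.73%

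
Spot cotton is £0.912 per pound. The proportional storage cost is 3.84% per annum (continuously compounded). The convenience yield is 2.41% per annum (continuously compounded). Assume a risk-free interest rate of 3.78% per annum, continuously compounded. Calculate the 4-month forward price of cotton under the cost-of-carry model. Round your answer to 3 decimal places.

£0.928 per pound

Net carry = r + u − y = 0.0378 + 0.0384 − 0.0241 = 0.0521
F = S·e^((r+u−y)T) = 0.912 · e^(0.0521 × 4/12) = 0.912 · e^0.017367
= 0.912 × 1.017519 = £0.928 per pound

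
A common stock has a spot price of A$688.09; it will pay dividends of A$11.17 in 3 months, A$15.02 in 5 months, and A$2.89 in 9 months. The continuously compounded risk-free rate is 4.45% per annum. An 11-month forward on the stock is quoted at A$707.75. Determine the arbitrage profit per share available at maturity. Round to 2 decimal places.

PV(dividends) I = 11.17·e^(−0.0445·3/12) + 15.02·e^(−0.0445·5/12) + 2.89·e^(−0.0445·9/12) = 28.5856
Fair forward F* = (S − I)·e^(rT) = (688.09 − 28.5856)·e^0.040792 = 659.5044 × 1.041635 = 686.9629
Market A$707.75 > fair 686.9629: forward overpriced → cash-and-carry (borrow at r, buy the stock and collect the dividends, short the forward).
Profit at T = |F_mkt − F*| = |707.75 − 686.9629| = A$20.79 per share

A$20.79 per share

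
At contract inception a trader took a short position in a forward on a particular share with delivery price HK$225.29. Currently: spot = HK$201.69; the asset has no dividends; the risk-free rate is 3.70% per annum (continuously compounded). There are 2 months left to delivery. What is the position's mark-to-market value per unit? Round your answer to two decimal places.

HK$22.21

Current fair forward for the remaining 2 months: F = S·e^(r·T), r = 0.0370
F = 201.69 · e^(0.0370 × 2/12) = 201.69 × 1.006186 = 202.9377
Value of long forward = (F − K)·e^(−rT) = (202.9377 − 225.29) · e^(−0.0370·2/12)
= -22.3523 × 0.993852 = -22.21
Short position value = −(long value) = HK$22.21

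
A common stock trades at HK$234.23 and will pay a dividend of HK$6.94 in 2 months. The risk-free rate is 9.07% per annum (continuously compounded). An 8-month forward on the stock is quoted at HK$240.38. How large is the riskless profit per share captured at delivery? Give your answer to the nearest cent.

HK$1.19 per share

PV(dividends) I = 6.94·e^(−0.0907·2/12) = 6.8359
Fair forward F* = (S − I)·e^(rT) = (234.23 − 6.8359)·e^0.060467 = 227.3941 × 1.062333 = 241.5683
Market HK$240.38 < fair 241.5683: forward underpriced → reverse cash-and-carry (short the stock, invest proceeds at r, pay the dividends, go long the forward).
Profit at T = |F_mkt − F*| = |240.38 − 241.5683| = HK$1.19 per share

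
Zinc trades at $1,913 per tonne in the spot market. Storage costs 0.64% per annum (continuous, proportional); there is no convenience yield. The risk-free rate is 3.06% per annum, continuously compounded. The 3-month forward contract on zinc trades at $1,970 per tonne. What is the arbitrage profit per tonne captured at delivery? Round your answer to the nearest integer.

$39 per tonne

Fair forward: F* = S·e^(carry·T), with carry = (r + u) = 0.0306 + 0.0064 = 0.0370
F* = 1913 · e^(0.0370 × 3/12) = 1913 · e^0.009250 = 1913 × 1.009293 = $1930.7775
Market $1970 > fair $1930.7775: forward overpriced → cash-and-carry (buy spot, short the forward).
At maturity, profit = |F_mkt − F*| = |1970 − 1930.7775| = $39 per tonne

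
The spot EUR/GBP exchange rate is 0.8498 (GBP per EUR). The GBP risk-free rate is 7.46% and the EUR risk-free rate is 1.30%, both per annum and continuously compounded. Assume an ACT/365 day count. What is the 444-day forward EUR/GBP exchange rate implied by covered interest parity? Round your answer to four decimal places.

F = S·e^((r_GBP − r_EUR)T) = 0.8498 · e^((0.0746 − 0.0130) × 444/365)
= 0.8498 · e^0.074933 = 0.8498 × 1.077812
F = 0.9159 GBP per EUR

0.9159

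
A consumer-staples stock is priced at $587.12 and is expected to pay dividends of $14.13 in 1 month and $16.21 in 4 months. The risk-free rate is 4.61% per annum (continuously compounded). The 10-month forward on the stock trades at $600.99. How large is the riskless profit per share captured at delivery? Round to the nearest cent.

PV(dividends) I = 14.13·e^(−0.0461·1/12) + 16.21·e^(−0.0461·4/12) = 30.0386
Fair forward F* = (S − I)·e^(rT) = (587.12 − 30.0386)·e^0.038417 = 557.0814 × 1.039164 = 578.8989
Market $600.99 > fair 578.8989: forward overpriced → cash-and-carry (borrow at r, buy the stock and collect the dividends, short the forward).
Profit at T = |F_mkt − F*| = |600.99 − 578.8989| = $22.09 per share

$22.09 per share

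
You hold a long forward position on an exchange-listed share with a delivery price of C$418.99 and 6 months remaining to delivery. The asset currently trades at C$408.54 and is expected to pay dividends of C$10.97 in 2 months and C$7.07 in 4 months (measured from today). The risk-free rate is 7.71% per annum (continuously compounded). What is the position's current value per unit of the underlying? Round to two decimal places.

PV(remaining dividends) I = 10.97·e^(−0.0771·2/12) + 7.07·e^(−0.0771·4/12) = 17.7206
Current forward F = (S − I)·e^(rT) = (408.54 − 17.7206)·e^(0.0771·6/12) = 390.8194 × 1.039303 = 406.1798
Value (long) = (F − K)·e^(−rT) = (406.1798 − 418.99) × 0.962184 = -12.3258
Value = -C$12.33

-C$12.33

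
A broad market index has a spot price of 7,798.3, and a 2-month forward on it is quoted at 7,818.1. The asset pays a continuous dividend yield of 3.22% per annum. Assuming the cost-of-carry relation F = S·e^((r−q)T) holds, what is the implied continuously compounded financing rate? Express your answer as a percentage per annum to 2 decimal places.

4.74%

From F = S·e^((r−q)T): (r − q) = ln(F/S)/T
ln(7818.1/7798.3) = ln(1.002539) = 0.002536
(r − q) = 0.002536 / (2/12) = 0.015216
r = ln(F/S)/T + q = 0.015216 + 0.0322 = 0.047416
r = 4.74%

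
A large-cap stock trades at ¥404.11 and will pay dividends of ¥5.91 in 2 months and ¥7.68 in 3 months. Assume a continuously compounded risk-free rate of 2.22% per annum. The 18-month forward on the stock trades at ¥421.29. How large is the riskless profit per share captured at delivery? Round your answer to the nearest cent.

¥17.48 per share

PV(dividends) I = 5.91·e^(−0.0222·2/12) + 7.68·e^(−0.0222·3/12) = 13.5257
Fair forward F* = (S − I)·e^(rT) = (404.11 − 13.5257)·e^0.033300 = 390.5843 × 1.033861 = 403.8099
Market ¥421.29 > fair 403.8099: forward overpriced → cash-and-carry (borrow at r, buy the stock and collect the dividends, short the forward).
Profit at T = |F_mkt − F*| = |421.29 − 403.8099| = ¥17.48 per share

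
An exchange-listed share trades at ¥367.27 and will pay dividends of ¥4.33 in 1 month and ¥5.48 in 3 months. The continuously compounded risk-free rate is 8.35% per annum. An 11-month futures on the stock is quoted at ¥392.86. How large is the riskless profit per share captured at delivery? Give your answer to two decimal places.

PV(dividends) I = 4.33·e^(−0.0835·1/12) + 5.48·e^(−0.0835·3/12) = 9.6668
Fair futures F* = (S − I)·e^(rT) = (367.27 − 9.6668)·e^0.076542 = 357.6032 × 1.079548 = 386.0498
Market ¥392.86 > fair 386.0498: forward overpriced → cash-and-carry (borrow at r, buy the stock and collect the dividends, short the forward).
Profit at T = |F_mkt − F*| = |392.86 − 386.0498| = ¥6.81 per share

¥6.81 per share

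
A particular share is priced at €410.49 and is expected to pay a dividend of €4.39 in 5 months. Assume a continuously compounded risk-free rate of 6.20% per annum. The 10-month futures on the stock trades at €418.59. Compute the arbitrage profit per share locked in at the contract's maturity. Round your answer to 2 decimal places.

PV(dividends) I = 4.39·e^(−0.0620·5/12) = 4.2780
Fair futures F* = (S − I)·e^(rT) = (410.49 − 4.2780)·e^0.051667 = 406.2120 × 1.053025 = 427.7514
Market €418.59 < fair 427.7514: forward underpriced → reverse cash-and-carry (short the stock, invest proceeds at r, pay the dividends, go long the forward).
Profit at T = |F_mkt − F*| = |418.59 − 427.7514| = €9.16 per share

€9.16 per share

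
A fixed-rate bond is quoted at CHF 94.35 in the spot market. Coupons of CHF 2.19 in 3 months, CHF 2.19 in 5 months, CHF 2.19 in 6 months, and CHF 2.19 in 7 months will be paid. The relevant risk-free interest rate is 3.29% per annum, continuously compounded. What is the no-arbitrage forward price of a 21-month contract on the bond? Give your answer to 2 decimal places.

PV(coupons) I = 2.19·e^(−0.0329·3/12) + 2.19·e^(−0.0329·5/12) + 2.19·e^(−0.0329·6/12) + 2.19·e^(−0.0329·7/12)
I = 2.1721 + 2.1602 + 2.1543 + 2.1484 = 8.6350
F = (S − I)·e^(rT) = (94.35 − 8.6350) · e^(0.0329·21/12)
= 85.7150 · e^0.057575 = 85.7150 × 1.059265 = CHF 90.79

CHF 90.79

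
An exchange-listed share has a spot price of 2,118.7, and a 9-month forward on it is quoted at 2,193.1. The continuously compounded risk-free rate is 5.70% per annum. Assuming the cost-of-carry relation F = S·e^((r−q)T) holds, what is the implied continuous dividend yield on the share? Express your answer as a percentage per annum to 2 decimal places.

1.10%

From F = S·e^((r−q)T): (r − q) = ln(F/S)/T
ln(2193.1/2118.7) = ln(1.035116) = 0.034513
(r − q) = 0.034513 / (9/12) = 0.046017
q = r − ln(F/S)/T = 0.0570 − 0.046017 = 0.010983
q = 1.10%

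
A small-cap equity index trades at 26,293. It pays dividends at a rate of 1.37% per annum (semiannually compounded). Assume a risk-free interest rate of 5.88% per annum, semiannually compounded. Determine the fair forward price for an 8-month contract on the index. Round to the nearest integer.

F = S · (1+r/2)^(2T) / (1+q/2)^(2T)
= 26293 × 1.039391 / 1.009144 = 26293 × 1.029973
F = 27,081

27,081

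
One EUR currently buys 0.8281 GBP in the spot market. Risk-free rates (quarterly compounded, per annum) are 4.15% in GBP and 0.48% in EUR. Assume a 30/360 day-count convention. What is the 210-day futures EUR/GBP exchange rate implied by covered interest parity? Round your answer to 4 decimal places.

By covered interest parity, F = S · (1+r_GBP/4)^(4T) / (1+r_EUR/4)^(4T)
= 0.8281 × 1.024376 / 1.002802 = 0.8281 × 1.021514
F = 0.8459 GBP per EUR

0.8459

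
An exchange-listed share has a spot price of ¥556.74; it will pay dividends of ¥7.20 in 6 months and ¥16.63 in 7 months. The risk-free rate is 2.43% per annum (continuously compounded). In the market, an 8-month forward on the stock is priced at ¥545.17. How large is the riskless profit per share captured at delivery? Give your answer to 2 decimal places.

¥3.23 per share

PV(dividends) I = 7.20·e^(−0.0243·6/12) + 16.63·e^(−0.0243·7/12) = 23.5090
Fair forward F* = (S − I)·e^(rT) = (556.74 − 23.5090)·e^0.016200 = 533.2310 × 1.016332 = 541.9397
Market ¥545.17 > fair 541.9397: forward overpriced → cash-and-carry (borrow at r, buy the stock and collect the dividends, short the forward).
Profit at T = |F_mkt − F*| = |545.17 − 541.9397| = ¥3.23 per share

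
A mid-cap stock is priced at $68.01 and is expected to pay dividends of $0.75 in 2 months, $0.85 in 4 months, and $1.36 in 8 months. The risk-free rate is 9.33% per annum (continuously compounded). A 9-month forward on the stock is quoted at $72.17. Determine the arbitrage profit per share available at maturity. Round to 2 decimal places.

PV(dividends) I = 0.75·e^(−0.0933·2/12) + 0.85·e^(−0.0933·4/12) + 1.36·e^(−0.0933·8/12) = 2.8404
Fair forward F* = (S − I)·e^(rT) = (68.01 − 2.8404)·e^0.069975 = 65.1696 × 1.072481 = 69.8932
Market $72.17 > fair 69.8932: forward overpriced → cash-and-carry (borrow at r, buy the stock and collect the dividends, short the forward).
Profit at T = |F_mkt − F*| = |72.17 − 69.8932| = $2.28 per share

$2.28 per share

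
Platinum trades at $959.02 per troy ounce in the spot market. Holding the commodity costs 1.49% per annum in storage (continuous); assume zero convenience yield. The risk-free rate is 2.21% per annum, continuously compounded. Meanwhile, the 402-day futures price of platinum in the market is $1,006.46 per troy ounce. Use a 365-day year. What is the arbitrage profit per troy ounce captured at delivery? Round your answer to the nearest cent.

$7.55 per troy ounce

Fair futures: F* = S·e^(carry·T), with carry = (r + u) = 0.0221 + 0.0149 = 0.0370
F* = 959.02 · e^(0.0370 × 402/365) = 959.02 · e^0.040751 = 959.02 × 1.041593 = $998.9085
Market $1006.46 > fair $998.9085: forward overpriced → cash-and-carry (buy spot, short the forward).
At maturity, profit = |F_mkt − F*| = |1006.46 − 998.9085| = $7.55 per troy ounce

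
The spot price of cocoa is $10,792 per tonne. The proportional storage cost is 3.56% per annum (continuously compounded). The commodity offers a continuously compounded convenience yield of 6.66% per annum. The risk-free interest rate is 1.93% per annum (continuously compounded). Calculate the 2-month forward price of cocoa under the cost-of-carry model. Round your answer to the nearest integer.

Net carry = r + u − y = 0.0193 + 0.0356 − 0.0666 = -0.0117
F = S·e^((r+u−y)T) = 10792 · e^(-0.0117 × 2/12) = 10792 · e^-0.001950
= 10792 × 0.998052 = $10,771 per tonne

$10,771 per tonne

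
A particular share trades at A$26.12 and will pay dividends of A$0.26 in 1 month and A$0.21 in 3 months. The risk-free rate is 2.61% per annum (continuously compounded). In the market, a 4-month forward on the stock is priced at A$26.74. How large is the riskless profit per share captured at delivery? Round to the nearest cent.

A$0.86 per share

PV(dividends) I = 0.26·e^(−0.0261·1/12) + 0.21·e^(−0.0261·3/12) = 0.4681
Fair forward F* = (S − I)·e^(rT) = (26.12 − 0.4681)·e^0.008700 = 25.6519 × 1.008738 = 25.8760
Market A$26.74 > fair 25.8760: forward overpriced → cash-and-carry (borrow at r, buy the stock and collect the dividends, short the forward).
Profit at T = |F_mkt − F*| = |26.74 − 25.8760| = A$0.86 per share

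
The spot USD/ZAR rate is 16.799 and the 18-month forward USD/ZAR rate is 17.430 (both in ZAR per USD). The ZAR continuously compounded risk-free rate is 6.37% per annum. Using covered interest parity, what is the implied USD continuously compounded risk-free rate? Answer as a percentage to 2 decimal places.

F = S·e^((r_ZAR − r_USD)T) ⇒ r_USD = r_ZAR − ln(F/S)/T
ln(17.430/16.799) = 0.036873; /(18/12) = 0.024582
r_USD = 0.0637 − 0.024582 = 0.039118
r_USD = 3.91%

3.91%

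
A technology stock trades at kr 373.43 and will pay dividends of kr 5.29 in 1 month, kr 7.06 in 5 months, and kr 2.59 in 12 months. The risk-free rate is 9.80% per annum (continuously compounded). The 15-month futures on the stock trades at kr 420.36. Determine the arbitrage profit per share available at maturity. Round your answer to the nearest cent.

kr 14.51 per share

PV(dividends) I = 5.29·e^(−0.0980·1/12) + 7.06·e^(−0.0980·5/12) + 2.59·e^(−0.0980·12/12) = 14.3727
Fair futures F* = (S − I)·e^(rT) = (373.43 − 14.3727)·e^0.122500 = 359.0573 × 1.130319 = 405.8493
Market kr 420.36 > fair 405.8493: forward overpriced → cash-and-carry (borrow at r, buy the stock and collect the dividends, short the forward).
Profit at T = |F_mkt − F*| = |420.36 − 405.8493| = kr 14.51 per share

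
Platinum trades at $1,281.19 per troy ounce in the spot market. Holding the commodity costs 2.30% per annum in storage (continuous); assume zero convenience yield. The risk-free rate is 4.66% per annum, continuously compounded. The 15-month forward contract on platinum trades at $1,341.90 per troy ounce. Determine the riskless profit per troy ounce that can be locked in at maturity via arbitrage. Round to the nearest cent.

$55.75 per troy ounce

Fair forward: F* = S·e^(carry·T), with carry = (r + u) = 0.0466 + 0.0230 = 0.0696
F* = 1281.19 · e^(0.0696 × 15/12) = 1281.19 · e^0.08700000 = 1281.19 × 1.09089668 = $1397.6459
Market $1341.90 < fair $1397.6459: forward underpriced → reverse cash-and-carry (short spot, go long the forward).
At maturity, profit = |F_mkt − F*| = |1341.90 − 1397.6459| = $55.75 per troy ounce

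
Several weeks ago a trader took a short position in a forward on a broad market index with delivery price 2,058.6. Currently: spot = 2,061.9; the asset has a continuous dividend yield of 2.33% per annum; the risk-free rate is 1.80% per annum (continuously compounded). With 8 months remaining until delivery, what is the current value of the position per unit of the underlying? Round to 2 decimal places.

3.93

Current fair forward for the remaining 8 months: F = S·e^((r − q)·T), (r − q) = 0.0180 − 0.0233 = -0.0053
F = 2061.9 · e^(-0.0053 × 8/12) = 2061.9 × 0.99647290 = 2054.6275
Value of long forward = (F − K)·e^(−rT) = (2054.6275 − 2058.6) · e^(−0.0180·8/12)
= -3.9725 × 0.98807171 = -3.93
Short position value = −(long value) = 3.93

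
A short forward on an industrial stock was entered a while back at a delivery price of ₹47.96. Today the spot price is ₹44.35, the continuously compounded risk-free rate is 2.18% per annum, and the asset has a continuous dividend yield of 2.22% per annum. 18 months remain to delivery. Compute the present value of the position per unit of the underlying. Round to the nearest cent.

Current fair forward for the remaining 18 months: F = S·e^((r − q)·T), (r − q) = 0.0218 − 0.0222 = -0.0004
F = 44.35 · e^(-0.0004 × 18/12) = 44.35 × 0.999400 = 44.3234
Value of long forward = (F − K)·e^(−rT) = (44.3234 − 47.96) · e^(−0.0218·18/12)
= -3.6366 × 0.967829 = -3.52
Short position value = −(long value) = ₹3.52

₹3.52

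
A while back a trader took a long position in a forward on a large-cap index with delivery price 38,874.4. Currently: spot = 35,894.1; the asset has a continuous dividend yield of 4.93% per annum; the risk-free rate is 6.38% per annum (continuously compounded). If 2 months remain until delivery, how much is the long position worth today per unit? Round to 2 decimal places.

-2862.85

Current fair forward for the remaining 2 months: F = S·e^((r − q)·T), (r − q) = 0.0638 − 0.0493 = 0.0145
F = 35894.1 · e^(0.0145 × 2/12) = 35894.1 × 1.00241959 = 35980.9490
Value of long forward = (F − K)·e^(−rT) = (35980.9490 − 38874.4) · e^(−0.0638·2/12)
= -2893.4510 × 0.98942300 = -2862.85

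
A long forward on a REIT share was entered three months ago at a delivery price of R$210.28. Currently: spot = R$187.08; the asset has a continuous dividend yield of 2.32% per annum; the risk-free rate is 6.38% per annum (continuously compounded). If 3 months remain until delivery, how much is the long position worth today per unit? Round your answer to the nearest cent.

Current fair forward for the remaining 3 months: F = S·e^((r − q)·T), (r − q) = 0.0638 − 0.0232 = 0.0406
F = 187.08 · e^(0.0406 × 3/12) = 187.08 × 1.010202 = 188.9886
Value of long forward = (F − K)·e^(−rT) = (188.9886 − 210.28) · e^(−0.0638·3/12)
= -21.2914 × 0.984177 = -20.95

-R$20.95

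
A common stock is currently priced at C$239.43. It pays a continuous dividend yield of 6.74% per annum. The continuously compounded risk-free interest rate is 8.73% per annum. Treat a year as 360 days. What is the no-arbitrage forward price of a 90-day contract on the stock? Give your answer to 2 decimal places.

F = S·e^((r − q)T) = 239.43 · e^((0.0873 − 0.0674) × 90/360)
= 239.43 · e^0.004975 = 239.43 × 1.004987
F = C$240.62

C$240.62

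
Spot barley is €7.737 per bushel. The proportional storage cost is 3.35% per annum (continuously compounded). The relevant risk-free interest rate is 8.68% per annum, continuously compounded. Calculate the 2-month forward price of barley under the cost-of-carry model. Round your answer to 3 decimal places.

Net carry = r + u − y = 0.0868 + 0.0335 − 0.0000 = 0.1203
F = S·e^((r+u−y)T) = 7.737 · e^(0.1203 × 2/12) = 7.737 · e^0.020050
= 7.737 × 1.020252 = €7.894 per bushel

€7.894 per bushel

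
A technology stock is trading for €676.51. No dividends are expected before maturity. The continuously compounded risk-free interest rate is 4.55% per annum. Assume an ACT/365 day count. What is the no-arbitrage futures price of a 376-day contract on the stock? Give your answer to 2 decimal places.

F = S·e^(rT) = 676.51 · e^(0.0455 × 376/365)
= 676.51 · e^0.046871 = 676.51 × 1.047987
F = €708.97

€708.97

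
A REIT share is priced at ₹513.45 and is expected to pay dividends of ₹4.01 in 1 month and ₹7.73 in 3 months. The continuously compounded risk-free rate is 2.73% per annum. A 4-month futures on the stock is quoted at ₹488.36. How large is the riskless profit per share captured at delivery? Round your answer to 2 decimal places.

PV(dividends) I = 4.01·e^(−0.0273·1/12) + 7.73·e^(−0.0273·3/12) = 11.6783
Fair futures F* = (S − I)·e^(rT) = (513.45 − 11.6783)·e^0.009100 = 501.7717 × 1.009142 = 506.3589
Market ₹488.36 < fair 506.3589: forward underpriced → reverse cash-and-carry (short the stock, invest proceeds at r, pay the dividends, go long the forward).
Profit at T = |F_mkt − F*| = |488.36 − 506.3589| = ₹18.00 per share

₹18.00 per share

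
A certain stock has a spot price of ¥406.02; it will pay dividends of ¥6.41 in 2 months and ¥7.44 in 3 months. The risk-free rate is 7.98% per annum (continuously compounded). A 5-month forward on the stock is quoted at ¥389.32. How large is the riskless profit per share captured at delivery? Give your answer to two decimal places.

¥16.35 per share

PV(dividends) I = 6.41·e^(−0.0798·2/12) + 7.44·e^(−0.0798·3/12) = 13.6184
Fair forward F* = (S − I)·e^(rT) = (406.02 − 13.6184)·e^0.033250 = 392.4016 × 1.033809 = 405.6683
Market ¥389.32 < fair 405.6683: forward underpriced → reverse cash-and-carry (short the stock, invest proceeds at r, pay the dividends, go long the forward).
Profit at T = |F_mkt − F*| = |389.32 − 405.6683| = ¥16.35 per share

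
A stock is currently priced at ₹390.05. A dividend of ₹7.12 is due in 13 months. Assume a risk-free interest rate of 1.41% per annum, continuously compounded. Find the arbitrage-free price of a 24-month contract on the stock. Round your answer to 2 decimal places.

₹393.99

PV(dividends) I = 7.12·e^(−0.0141·13/12)
I = 7.0121
F = (S − I)·e^(rT) = (390.05 − 7.0121) · e^(0.0141·24/12)
= 383.0379 · e^0.028200 = 383.0379 × 1.028601 = ₹393.99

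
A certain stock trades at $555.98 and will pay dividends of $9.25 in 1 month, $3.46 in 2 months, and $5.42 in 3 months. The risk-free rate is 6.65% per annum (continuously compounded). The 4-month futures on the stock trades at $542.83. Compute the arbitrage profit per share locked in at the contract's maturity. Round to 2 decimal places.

$7.26 per share

PV(dividends) I = 9.25·e^(−0.0665·1/12) + 3.46·e^(−0.0665·2/12) + 5.42·e^(−0.0665·3/12) = 17.9514
Fair futures F* = (S − I)·e^(rT) = (555.98 − 17.9514)·e^0.022167 = 538.0286 × 1.022415 = 550.0885
Market $542.83 < fair 550.0885: forward underpriced → reverse cash-and-carry (short the stock, invest proceeds at r, pay the dividends, go long the forward).
Profit at T = |F_mkt − F*| = |542.83 − 550.0885| = $7.26 per share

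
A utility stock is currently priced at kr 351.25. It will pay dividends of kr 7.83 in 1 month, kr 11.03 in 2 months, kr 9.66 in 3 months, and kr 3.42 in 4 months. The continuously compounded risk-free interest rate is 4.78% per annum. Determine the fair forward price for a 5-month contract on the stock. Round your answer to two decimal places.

kr 326.03

PV(dividends) I = 7.83·e^(−0.0478·1/12) + 11.03·e^(−0.0478·2/12) + 9.66·e^(−0.0478·3/12) + 3.42·e^(−0.0478·4/12)
I = 7.7989 + 10.9425 + 9.5452 + 3.3659 = 31.6525
F = (S − I)·e^(rT) = (351.25 − 31.6525) · e^(0.0478·5/12)
= 319.5975 · e^0.019917 = 319.5975 × 1.020117 = kr 326.03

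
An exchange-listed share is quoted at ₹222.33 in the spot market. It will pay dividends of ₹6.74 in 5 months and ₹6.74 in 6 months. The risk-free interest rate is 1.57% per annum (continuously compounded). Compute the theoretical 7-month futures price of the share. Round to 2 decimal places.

PV(dividends) I = 6.74·e^(−0.0157·5/12) + 6.74·e^(−0.0157·6/12)
I = 6.6961 + 6.6873 = 13.3834
F = (S − I)·e^(rT) = (222.33 − 13.3834) · e^(0.0157·7/12)
= 208.9466 · e^0.009158 = 208.9466 × 1.009200 = ₹210.87

₹210.87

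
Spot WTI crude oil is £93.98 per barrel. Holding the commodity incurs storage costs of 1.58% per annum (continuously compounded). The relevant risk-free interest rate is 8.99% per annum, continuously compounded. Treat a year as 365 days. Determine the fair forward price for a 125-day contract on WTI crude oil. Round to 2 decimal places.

£97.44 per barrel

Net carry = r + u − y = 0.0899 + 0.0158 − 0.0000 = 0.1057
F = S·e^((r+u−y)T) = 93.98 · e^(0.1057 × 125/365) = 93.98 · e^0.036199
= 93.98 × 1.036862 = £97.44 per barrel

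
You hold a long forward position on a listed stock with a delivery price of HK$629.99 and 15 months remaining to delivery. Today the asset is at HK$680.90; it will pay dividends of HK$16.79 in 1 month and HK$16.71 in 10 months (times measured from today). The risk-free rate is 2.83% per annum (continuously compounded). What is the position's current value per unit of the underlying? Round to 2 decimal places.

HK$39.74

PV(remaining dividends) I = 16.79·e^(−0.0283·1/12) + 16.71·e^(−0.0283·10/12) = 33.0710
Current forward F = (S − I)·e^(rT) = (680.90 − 33.0710)·e^(0.0283·15/12) = 647.8290 × 1.036008 = 671.1560
Value (long) = (F − K)·e^(−rT) = (671.1560 − 629.99) × 0.965243 = 39.7352
Value = HK$39.74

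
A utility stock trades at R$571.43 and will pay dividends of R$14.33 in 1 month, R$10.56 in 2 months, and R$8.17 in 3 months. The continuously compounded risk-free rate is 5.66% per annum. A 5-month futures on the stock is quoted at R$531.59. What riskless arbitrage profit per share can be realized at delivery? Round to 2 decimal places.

R$19.92 per share

PV(dividends) I = 14.33·e^(−0.0566·1/12) + 10.56·e^(−0.0566·2/12) + 8.17·e^(−0.0566·3/12) = 32.7786
Fair futures F* = (S − I)·e^(rT) = (571.43 − 32.7786)·e^0.023583 = 538.6514 × 1.023863 = 551.5052
Market R$531.59 < fair 551.5052: forward underpriced → reverse cash-and-carry (short the stock, invest proceeds at r, pay the dividends, go long the forward).
Profit at T = |F_mkt − F*| = |531.59 − 551.5052| = R$19.92 per share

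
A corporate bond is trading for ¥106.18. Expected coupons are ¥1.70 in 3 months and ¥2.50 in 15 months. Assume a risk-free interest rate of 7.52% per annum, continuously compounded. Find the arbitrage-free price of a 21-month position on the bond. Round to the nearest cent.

PV(coupons) I = 1.70·e^(−0.0752·3/12) + 2.50·e^(−0.0752·15/12)
I = 1.6683 + 2.2757 = 3.9440
F = (S − I)·e^(rT) = (106.18 − 3.9440) · e^(0.0752·21/12)
= 102.2360 · e^0.131600 = 102.2360 × 1.140652 = ¥116.62

¥116.62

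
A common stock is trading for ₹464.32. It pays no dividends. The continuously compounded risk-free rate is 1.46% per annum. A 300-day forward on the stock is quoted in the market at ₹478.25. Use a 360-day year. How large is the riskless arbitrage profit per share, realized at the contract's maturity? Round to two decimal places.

Fair forward: F* = S·e^(carry·T), with carry = r = 0.0146
F* = 464.32 · e^(0.0146 × 300/360) = 464.32 · e^0.012167 = 464.32 × 1.012241 = ₹470.0037
Market ₹478.25 > fair ₹470.0037: forward overpriced → cash-and-carry (buy spot, short the forward).
At maturity, profit = |F_mkt − F*| = |478.25 − 470.0037| = ₹8.25 per share

₹8.25 per share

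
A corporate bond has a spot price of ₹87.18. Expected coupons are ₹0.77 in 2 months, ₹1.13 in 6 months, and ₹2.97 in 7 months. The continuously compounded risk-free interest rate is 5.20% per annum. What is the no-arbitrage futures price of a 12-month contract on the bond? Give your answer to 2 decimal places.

₹86.83

PV(coupons) I = 0.77·e^(−0.0520·2/12) + 1.13·e^(−0.0520·6/12) + 2.97·e^(−0.0520·7/12)
I = 0.7634 + 1.1010 + 2.8813 = 4.7457
F = (S − I)·e^(rT) = (87.18 − 4.7457) · e^(0.0520·12/12)
= 82.4343 · e^0.052000 = 82.4343 × 1.053376 = ₹86.83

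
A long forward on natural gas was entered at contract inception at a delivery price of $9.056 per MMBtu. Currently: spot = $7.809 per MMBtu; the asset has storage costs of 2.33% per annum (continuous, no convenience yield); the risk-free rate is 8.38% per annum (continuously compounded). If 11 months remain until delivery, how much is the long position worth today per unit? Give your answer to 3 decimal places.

Current fair forward for the remaining 11 months: F = S·e^((r + u)·T), (r + u) = 0.0838 + 0.0233 = 0.1071
F = 7.809 · e^(0.1071 × 11/12) = 7.809 × 1.103156 = 8.6145
Value of long forward = (F − K)·e^(−rT) = (8.6145 − 9.056) · e^(−0.0838·11/12)
= -0.4415 × 0.926060 = -0.409

-$0.409 per MMBtu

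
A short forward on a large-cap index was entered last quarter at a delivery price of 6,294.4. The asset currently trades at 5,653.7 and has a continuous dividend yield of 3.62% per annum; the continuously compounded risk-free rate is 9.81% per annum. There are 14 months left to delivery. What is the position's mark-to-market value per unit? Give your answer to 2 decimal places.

193.80

Current fair forward for the remaining 14 months: F = S·e^((r − q)·T), (r − q) = 0.0981 − 0.0362 = 0.0619
F = 5653.7 · e^(0.0619 × 14/12) = 5653.7 × 1.07488821 = 6077.0955
Value of long forward = (F − K)·e^(−rT) = (6077.0955 − 6294.4) · e^(−0.0981·14/12)
= -217.3045 × 0.89185653 = -193.80
Short position value = −(long value) = 193.80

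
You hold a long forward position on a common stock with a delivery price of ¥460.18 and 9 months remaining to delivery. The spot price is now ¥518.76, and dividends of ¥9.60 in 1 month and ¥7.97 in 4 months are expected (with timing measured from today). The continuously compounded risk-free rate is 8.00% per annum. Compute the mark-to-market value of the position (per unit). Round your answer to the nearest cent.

¥68.08

PV(remaining dividends) I = 9.60·e^(−0.0800·1/12) + 7.97·e^(−0.0800·4/12) = 17.2965
Current forward F = (S − I)·e^(rT) = (518.76 − 17.2965)·e^(0.0800·9/12) = 501.4635 × 1.061837 = 532.4725
Value (long) = (F − K)·e^(−rT) = (532.4725 − 460.18) × 0.941765 = 68.0825
Value = ¥68.08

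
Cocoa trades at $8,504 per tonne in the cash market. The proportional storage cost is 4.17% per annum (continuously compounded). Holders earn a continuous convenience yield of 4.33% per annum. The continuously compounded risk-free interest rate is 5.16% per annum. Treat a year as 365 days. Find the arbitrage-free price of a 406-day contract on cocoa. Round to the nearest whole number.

Net carry = r + u − y = 0.0516 + 0.0417 − 0.0433 = 0.0500
F = S·e^((r+u−y)T) = 8504 · e^(0.0500 × 406/365) = 8504 · e^0.055616
= 8504 × 1.057192 = $8,990 per tonne

$8,990 per tonne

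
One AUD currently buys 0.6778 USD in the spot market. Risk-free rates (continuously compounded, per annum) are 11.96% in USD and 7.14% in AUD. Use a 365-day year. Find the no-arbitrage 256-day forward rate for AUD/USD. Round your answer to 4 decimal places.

F = S·e^((r_USD − r_AUD)T) = 0.6778 · e^((0.1196 − 0.0714) × 256/365)
= 0.6778 · e^0.033806 = 0.6778 × 1.034384
F = 0.7011 USD per AUD

0.7011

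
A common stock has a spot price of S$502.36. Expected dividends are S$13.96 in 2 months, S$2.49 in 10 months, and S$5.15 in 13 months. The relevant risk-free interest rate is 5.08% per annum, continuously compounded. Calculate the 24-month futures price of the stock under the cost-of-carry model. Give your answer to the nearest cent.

PV(dividends) I = 13.96·e^(−0.0508·2/12) + 2.49·e^(−0.0508·10/12) + 5.15·e^(−0.0508·13/12)
I = 13.8423 + 2.3868 + 4.8742 = 21.1033
F = (S − I)·e^(rT) = (502.36 − 21.1033) · e^(0.0508·24/12)
= 481.2567 · e^0.101600 = 481.2567 × 1.106941 = S$532.72

S$532.72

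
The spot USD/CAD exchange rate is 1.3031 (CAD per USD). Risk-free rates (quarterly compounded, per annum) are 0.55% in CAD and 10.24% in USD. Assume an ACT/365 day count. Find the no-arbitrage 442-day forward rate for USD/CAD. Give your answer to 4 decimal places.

By covered interest parity, F = S · (1+r_CAD/4)^(4T) / (1+r_USD/4)^(4T)
= 1.3031 × 1.006678 / 1.130253 = 1.3031 × 0.890666
F = 1.1606 CAD per USD

1.1606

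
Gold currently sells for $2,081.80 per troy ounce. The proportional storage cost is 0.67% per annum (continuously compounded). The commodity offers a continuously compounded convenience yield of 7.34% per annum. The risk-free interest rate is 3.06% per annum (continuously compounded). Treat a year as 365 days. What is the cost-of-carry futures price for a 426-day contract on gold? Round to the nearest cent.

$1,995.91 per troy ounce

Net carry = r + u − y = 0.0306 + 0.0067 − 0.0734 = -0.0361
F = S·e^((r+u−y)T) = 2081.80 · e^(-0.0361 × 426/365) = 2081.80 · e^-0.04213315
= 2081.80 × 0.95874212 = $1,995.91 per troy ounce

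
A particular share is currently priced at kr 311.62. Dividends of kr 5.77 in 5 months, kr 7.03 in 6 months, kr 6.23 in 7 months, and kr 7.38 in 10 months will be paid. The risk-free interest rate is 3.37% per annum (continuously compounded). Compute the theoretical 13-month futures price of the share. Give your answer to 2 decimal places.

PV(dividends) I = 5.77·e^(−0.0337·5/12) + 7.03·e^(−0.0337·6/12) + 6.23·e^(−0.0337·7/12) + 7.38·e^(−0.0337·10/12)
I = 5.6895 + 6.9125 + 6.1087 + 7.1756 = 25.8863
F = (S − I)·e^(rT) = (311.62 − 25.8863) · e^(0.0337·13/12)
= 285.7337 · e^0.036508 = 285.7337 × 1.037183 = kr 296.36

kr 296.36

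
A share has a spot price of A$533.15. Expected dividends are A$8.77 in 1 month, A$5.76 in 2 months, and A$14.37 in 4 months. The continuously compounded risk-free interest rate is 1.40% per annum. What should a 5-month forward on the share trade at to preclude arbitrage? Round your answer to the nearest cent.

A$507.29

PV(dividends) I = 8.77·e^(−0.0140·1/12) + 5.76·e^(−0.0140·2/12) + 14.37·e^(−0.0140·4/12)
I = 8.7598 + 5.7466 + 14.3031 = 28.8095
F = (S − I)·e^(rT) = (533.15 − 28.8095) · e^(0.0140·5/12)
= 504.3405 · e^0.005833 = 504.3405 × 1.005850 = A$507.29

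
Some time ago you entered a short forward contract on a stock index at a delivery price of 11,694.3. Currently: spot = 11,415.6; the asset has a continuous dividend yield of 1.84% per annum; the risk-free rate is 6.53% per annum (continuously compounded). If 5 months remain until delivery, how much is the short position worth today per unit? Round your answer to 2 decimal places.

51.99

Current fair forward for the remaining 5 months: F = S·e^((r − q)·T), (r − q) = 0.0653 − 0.0184 = 0.0469
F = 11415.6 · e^(0.0469 × 5/12) = 11415.6 × 1.01973385 = 11640.8737
Value of long forward = (F − K)·e^(−rT) = (11640.8737 − 11694.3) · e^(−0.0653·5/12)
= -53.4263 × 0.97315848 = -51.99
Short position value = −(long value) = 51.99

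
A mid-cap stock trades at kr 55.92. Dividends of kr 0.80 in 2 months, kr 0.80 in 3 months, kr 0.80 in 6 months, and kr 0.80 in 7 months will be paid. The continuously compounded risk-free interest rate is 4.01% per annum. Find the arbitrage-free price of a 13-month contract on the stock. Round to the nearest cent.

PV(dividends) I = 0.80·e^(−0.0401·2/12) + 0.80·e^(−0.0401·3/12) + 0.80·e^(−0.0401·6/12) + 0.80·e^(−0.0401·7/12)
I = 0.7947 + 0.7920 + 0.7841 + 0.7815 = 3.1523
F = (S − I)·e^(rT) = (55.92 − 3.1523) · e^(0.0401·13/12)
= 52.7677 · e^0.043442 = 52.7677 × 1.044399 = kr 55.11

kr 55.11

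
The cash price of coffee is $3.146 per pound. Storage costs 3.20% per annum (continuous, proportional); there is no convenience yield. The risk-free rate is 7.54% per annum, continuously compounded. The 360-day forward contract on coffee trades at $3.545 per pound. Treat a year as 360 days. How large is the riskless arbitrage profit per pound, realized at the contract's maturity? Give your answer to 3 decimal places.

Fair forward: F* = S·e^(carry·T), with carry = (r + u) = 0.0754 + 0.0320 = 0.1074
F* = 3.146 · e^(0.1074 × 360/360) = 3.146 · e^0.107400 = 3.146 × 1.113380 = $3.5027
Market $3.545 > fair $3.5027: forward overpriced → cash-and-carry (buy spot, short the forward).
At maturity, profit = |F_mkt − F*| = |3.545 − 3.5027| = $0.042 per pound

$0.042 per pound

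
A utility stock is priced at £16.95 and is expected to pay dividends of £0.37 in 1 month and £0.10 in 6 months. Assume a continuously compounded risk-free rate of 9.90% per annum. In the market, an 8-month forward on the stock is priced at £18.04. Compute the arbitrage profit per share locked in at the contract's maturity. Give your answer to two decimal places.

£0.43 per share

PV(dividends) I = 0.37·e^(−0.0990·1/12) + 0.10·e^(−0.0990·6/12) = 0.4621
Fair forward F* = (S − I)·e^(rT) = (16.95 − 0.4621)·e^0.066000 = 16.4879 × 1.068227 = 17.6128
Market £18.04 > fair 17.6128: forward overpriced → cash-and-carry (borrow at r, buy the stock and collect the dividends, short the forward).
Profit at T = |F_mkt − F*| = |18.04 − 17.6128| = £0.43 per share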